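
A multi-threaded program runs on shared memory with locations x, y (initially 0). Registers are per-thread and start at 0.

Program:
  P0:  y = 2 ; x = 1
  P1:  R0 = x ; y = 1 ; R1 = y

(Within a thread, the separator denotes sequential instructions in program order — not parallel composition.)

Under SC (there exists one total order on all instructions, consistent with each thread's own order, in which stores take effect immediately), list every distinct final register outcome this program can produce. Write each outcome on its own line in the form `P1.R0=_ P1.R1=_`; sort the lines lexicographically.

outcome vector order: (P1.R0,P1.R1)
|SC outcomes| = 3

P1.R0=0 P1.R1=1
P1.R0=0 P1.R1=2
P1.R0=1 P1.R1=1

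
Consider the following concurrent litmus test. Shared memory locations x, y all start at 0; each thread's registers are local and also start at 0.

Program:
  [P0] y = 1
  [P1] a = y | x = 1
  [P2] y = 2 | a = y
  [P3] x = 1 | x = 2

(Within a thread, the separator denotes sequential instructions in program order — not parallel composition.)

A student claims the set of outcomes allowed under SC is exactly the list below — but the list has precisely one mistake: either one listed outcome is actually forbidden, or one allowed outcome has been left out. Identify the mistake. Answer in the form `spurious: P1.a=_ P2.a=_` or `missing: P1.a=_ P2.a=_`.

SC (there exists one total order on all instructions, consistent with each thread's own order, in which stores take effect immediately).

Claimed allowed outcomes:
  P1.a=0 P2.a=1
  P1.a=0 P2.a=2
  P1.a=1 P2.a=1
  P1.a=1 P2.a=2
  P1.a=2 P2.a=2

missing: P1.a=2 P2.a=1

outcome vector order: (P1.a,P2.a)
[SC] allowed = {(0,1) (0,2) (1,1) (1,2) (2,1) (2,2)}
SC∖claimed = {(2,1)}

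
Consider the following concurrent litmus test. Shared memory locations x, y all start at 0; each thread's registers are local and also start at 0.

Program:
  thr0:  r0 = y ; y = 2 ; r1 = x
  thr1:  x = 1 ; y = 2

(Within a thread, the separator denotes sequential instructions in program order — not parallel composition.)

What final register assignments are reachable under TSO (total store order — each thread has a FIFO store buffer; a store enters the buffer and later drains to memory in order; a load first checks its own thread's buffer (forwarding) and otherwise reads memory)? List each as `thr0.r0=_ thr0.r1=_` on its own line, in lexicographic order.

thr0.r0=0 thr0.r1=0
thr0.r0=0 thr0.r1=1
thr0.r0=2 thr0.r1=1

outcome vector order: (thr0.r0,thr0.r1)
|TSO outcomes| = 3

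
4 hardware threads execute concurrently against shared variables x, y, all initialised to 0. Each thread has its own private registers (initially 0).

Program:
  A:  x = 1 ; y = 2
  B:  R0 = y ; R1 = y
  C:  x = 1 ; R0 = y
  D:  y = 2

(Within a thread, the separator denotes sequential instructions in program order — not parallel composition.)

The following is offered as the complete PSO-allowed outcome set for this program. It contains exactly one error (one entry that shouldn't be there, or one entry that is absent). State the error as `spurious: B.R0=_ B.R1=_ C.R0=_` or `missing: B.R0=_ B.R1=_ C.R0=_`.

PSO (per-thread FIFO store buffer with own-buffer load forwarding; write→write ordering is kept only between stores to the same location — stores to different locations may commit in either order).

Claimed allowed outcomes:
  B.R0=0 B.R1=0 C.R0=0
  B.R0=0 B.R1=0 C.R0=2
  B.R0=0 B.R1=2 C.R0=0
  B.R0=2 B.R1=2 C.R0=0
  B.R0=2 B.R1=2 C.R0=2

missing: B.R0=0 B.R1=2 C.R0=2

outcome vector order: (B.R0,B.R1,C.R0)
under PSO → 000, 002, 020, 022, 220, 222
PSO∖claimed = {022}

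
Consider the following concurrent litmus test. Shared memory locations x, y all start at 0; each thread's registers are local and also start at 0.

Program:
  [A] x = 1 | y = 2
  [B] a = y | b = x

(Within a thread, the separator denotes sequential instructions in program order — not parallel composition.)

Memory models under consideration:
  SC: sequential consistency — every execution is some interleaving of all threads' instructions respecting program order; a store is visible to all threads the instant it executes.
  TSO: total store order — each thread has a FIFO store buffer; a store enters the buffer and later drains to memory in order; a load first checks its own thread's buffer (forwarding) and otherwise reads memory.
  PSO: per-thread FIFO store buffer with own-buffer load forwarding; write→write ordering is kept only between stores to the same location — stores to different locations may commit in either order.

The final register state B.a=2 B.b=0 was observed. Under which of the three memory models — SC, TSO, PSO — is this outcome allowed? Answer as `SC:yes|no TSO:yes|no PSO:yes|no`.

SC:no TSO:no PSO:yes

outcome vector order: (B.a,B.b)
SC: 3 outcomes — {0/0, 0/1, 2/1}
TSO: 3 outcomes — {0/0, 0/1, 2/1}
PSO: 4 outcomes — {0/0, 0/1, 2/0, 2/1}
target 2/0 ∈ {PSO}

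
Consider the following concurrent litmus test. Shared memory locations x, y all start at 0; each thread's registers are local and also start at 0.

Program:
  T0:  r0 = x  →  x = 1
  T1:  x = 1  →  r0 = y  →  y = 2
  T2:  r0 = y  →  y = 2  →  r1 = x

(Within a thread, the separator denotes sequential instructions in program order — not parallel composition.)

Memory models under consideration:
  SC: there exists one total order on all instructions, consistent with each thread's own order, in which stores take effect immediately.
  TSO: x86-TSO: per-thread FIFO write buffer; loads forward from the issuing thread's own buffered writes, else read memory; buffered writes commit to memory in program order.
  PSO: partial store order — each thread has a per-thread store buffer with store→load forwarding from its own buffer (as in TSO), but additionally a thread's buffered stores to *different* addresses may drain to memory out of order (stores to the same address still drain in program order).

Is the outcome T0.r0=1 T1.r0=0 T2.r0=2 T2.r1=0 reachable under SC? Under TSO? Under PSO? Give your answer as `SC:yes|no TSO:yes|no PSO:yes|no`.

outcome vector order: (T0.r0,T1.r0,T2.r0,T2.r1)
under SC → (0,0,0,1); (0,0,2,1); (0,2,0,0); (0,2,0,1); (1,0,0,1); (1,0,2,1); (1,2,0,0); (1,2,0,1)
under TSO → (0,0,0,0); (0,0,0,1); (0,0,2,1); (0,2,0,0); (0,2,0,1); (1,0,0,0); (1,0,0,1); (1,0,2,1); (1,2,0,0); (1,2,0,1)
under PSO → (0,0,0,0); (0,0,0,1); (0,0,2,0); (0,0,2,1); (0,2,0,0); (0,2,0,1); (1,0,0,0); (1,0,0,1); (1,0,2,0); (1,0,2,1); (1,2,0,0); (1,2,0,1)
target (1,0,2,0) ∈ {PSO}

SC:no TSO:no PSO:yes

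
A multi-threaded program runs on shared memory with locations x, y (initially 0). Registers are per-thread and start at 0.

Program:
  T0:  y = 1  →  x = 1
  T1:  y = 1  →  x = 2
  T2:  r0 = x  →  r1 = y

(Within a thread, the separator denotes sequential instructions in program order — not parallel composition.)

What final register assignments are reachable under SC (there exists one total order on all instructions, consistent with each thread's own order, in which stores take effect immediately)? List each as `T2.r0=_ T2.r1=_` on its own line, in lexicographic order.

T2.r0=0 T2.r1=0
T2.r0=0 T2.r1=1
T2.r0=1 T2.r1=1
T2.r0=2 T2.r1=1

outcome vector order: (T2.r0,T2.r1)
|SC outcomes| = 4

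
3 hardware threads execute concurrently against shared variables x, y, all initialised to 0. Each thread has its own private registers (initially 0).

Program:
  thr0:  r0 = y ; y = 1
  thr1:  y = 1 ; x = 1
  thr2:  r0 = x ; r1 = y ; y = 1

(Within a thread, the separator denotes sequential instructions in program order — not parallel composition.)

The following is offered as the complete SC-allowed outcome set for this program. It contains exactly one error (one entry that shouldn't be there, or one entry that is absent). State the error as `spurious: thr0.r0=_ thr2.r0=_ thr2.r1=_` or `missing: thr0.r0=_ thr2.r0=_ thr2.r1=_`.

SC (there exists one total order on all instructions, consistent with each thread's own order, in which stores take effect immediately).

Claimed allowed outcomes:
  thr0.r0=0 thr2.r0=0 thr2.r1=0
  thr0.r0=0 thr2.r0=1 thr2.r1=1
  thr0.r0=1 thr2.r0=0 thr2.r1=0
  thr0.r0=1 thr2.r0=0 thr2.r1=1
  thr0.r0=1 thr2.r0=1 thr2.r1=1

missing: thr0.r0=0 thr2.r0=0 thr2.r1=1

outcome vector order: (thr0.r0,thr2.r0,thr2.r1)
SC (6): (0,0,0), (0,0,1), (0,1,1), (1,0,0), (1,0,1), (1,1,1)
SC∖claimed = {(0,0,1)}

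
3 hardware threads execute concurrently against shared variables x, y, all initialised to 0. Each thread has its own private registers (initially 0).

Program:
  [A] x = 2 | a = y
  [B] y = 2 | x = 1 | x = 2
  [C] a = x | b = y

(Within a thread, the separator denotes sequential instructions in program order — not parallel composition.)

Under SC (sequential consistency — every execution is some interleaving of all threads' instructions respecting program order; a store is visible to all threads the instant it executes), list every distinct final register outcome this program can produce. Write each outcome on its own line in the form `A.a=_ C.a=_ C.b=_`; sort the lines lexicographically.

A.a=0 C.a=0 C.b=0
A.a=0 C.a=0 C.b=2
A.a=0 C.a=1 C.b=2
A.a=0 C.a=2 C.b=0
A.a=0 C.a=2 C.b=2
A.a=2 C.a=0 C.b=0
A.a=2 C.a=0 C.b=2
A.a=2 C.a=1 C.b=2
A.a=2 C.a=2 C.b=0
A.a=2 C.a=2 C.b=2

outcome vector order: (A.a,C.a,C.b)
|SC outcomes| = 10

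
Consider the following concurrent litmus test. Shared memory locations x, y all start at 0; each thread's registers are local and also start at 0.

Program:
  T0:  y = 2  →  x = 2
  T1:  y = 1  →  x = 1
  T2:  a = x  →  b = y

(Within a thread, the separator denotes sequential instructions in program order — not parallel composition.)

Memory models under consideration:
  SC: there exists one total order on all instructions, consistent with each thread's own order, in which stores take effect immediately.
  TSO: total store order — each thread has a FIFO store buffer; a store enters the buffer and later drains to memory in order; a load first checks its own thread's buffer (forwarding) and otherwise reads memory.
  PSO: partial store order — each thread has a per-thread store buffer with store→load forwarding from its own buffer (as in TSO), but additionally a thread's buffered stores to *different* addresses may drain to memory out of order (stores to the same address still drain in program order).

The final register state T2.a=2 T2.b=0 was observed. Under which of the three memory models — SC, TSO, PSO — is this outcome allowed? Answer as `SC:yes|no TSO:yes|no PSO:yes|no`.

outcome vector order: (T2.a,T2.b)
under SC → <0 0>, <0 1>, <0 2>, <1 1>, <1 2>, <2 1>, <2 2>
under TSO → <0 0>, <0 1>, <0 2>, <1 1>, <1 2>, <2 1>, <2 2>
under PSO → <0 0>, <0 1>, <0 2>, <1 0>, <1 1>, <1 2>, <2 0>, <2 1>, <2 2>
target <2 0> ∈ {PSO}

SC:no TSO:no PSO:yes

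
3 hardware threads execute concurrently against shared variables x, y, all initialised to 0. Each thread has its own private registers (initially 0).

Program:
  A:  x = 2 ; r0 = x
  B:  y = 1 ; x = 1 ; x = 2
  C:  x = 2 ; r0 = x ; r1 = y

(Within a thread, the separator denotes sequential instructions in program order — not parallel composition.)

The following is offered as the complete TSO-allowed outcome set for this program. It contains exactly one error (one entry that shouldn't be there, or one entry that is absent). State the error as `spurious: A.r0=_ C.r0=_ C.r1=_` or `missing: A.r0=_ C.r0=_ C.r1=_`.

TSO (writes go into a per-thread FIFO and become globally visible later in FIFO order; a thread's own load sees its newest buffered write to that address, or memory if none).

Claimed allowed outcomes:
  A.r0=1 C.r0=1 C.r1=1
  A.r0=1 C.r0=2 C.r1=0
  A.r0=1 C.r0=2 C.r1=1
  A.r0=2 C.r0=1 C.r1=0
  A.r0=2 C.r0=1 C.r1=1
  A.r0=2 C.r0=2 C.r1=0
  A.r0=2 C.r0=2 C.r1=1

outcome vector order: (A.r0,C.r0,C.r1)
TSO: 6 outcomes — {111 120 121 211 220 221}
claimed∖TSO = {210}

spurious: A.r0=2 C.r0=1 C.r1=0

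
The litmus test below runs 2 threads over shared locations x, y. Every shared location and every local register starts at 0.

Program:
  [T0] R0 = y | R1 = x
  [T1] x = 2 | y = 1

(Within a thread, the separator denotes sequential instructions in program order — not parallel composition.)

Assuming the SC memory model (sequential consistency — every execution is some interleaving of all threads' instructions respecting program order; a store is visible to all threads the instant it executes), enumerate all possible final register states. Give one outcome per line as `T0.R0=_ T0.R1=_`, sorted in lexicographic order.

outcome vector order: (T0.R0,T0.R1)
|SC outcomes| = 3

T0.R0=0 T0.R1=0
T0.R0=0 T0.R1=2
T0.R0=1 T0.R1=2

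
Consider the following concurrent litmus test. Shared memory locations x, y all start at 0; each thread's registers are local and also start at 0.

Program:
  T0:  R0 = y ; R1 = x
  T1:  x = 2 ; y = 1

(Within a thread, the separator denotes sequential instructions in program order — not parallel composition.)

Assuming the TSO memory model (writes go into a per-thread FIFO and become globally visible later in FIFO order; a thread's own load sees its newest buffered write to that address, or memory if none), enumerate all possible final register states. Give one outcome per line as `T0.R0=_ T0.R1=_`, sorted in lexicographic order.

T0.R0=0 T0.R1=0
T0.R0=0 T0.R1=2
T0.R0=1 T0.R1=2

outcome vector order: (T0.R0,T0.R1)
|TSO outcomes| = 3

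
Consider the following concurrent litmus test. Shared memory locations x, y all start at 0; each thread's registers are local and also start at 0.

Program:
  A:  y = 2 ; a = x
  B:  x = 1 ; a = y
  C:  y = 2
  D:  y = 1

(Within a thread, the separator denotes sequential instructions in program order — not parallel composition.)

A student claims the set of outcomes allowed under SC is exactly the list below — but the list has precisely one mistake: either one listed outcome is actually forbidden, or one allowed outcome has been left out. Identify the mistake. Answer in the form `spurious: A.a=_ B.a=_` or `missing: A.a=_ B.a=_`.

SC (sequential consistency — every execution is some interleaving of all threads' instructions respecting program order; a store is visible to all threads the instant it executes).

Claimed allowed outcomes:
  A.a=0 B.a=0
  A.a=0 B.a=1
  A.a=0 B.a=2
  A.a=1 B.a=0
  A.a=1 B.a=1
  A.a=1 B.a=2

spurious: A.a=0 B.a=0

outcome vector order: (A.a,B.a)
SC: 5 outcomes — {<0 1>; <0 2>; <1 0>; <1 1>; <1 2>}
claimed∖SC = {<0 0>}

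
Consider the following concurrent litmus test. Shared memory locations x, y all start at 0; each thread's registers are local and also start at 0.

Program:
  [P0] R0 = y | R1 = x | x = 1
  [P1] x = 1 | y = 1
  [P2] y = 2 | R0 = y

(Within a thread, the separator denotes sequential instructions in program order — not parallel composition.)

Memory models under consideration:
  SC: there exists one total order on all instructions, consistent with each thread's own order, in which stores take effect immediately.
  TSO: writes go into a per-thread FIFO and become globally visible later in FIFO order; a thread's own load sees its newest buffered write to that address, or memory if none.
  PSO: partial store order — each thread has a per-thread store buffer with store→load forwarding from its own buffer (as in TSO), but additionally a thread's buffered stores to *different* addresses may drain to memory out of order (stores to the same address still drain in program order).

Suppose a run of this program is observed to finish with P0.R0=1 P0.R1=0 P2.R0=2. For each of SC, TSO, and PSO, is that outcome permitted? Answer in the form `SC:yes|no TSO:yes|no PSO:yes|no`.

outcome vector order: (P0.R0,P0.R1,P2.R0)
under SC → 001 002 011 012 111 112 201 202 211 212
under TSO → 001 002 011 012 111 112 201 202 211 212
under PSO → 001 002 011 012 101 102 111 112 201 202 211 212
target 102 ∈ {PSO}

SC:no TSO:no PSO:yes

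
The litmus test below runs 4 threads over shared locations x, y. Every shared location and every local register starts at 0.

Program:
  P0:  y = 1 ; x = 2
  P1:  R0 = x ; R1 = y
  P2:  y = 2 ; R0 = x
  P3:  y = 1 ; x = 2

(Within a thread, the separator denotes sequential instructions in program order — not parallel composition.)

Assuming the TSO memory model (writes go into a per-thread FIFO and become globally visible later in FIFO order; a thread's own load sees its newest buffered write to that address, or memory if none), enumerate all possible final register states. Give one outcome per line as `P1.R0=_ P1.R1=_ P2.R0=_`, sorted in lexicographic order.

outcome vector order: (P1.R0,P1.R1,P2.R0)
|TSO outcomes| = 10

P1.R0=0 P1.R1=0 P2.R0=0
P1.R0=0 P1.R1=0 P2.R0=2
P1.R0=0 P1.R1=1 P2.R0=0
P1.R0=0 P1.R1=1 P2.R0=2
P1.R0=0 P1.R1=2 P2.R0=0
P1.R0=0 P1.R1=2 P2.R0=2
P1.R0=2 P1.R1=1 P2.R0=0
P1.R0=2 P1.R1=1 P2.R0=2
P1.R0=2 P1.R1=2 P2.R0=0
P1.R0=2 P1.R1=2 P2.R0=2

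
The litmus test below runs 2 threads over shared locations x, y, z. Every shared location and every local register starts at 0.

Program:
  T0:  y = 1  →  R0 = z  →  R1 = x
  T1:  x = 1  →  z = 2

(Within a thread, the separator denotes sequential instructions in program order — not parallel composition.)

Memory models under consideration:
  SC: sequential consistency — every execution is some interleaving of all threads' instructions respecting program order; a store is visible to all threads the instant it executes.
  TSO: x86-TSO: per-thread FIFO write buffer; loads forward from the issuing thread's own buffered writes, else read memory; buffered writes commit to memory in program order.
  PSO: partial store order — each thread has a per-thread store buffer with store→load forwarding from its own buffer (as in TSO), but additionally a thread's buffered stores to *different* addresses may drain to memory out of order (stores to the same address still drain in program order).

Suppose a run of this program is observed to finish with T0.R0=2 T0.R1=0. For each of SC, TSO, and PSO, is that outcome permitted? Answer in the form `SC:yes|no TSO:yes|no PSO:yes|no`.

SC:no TSO:no PSO:yes

outcome vector order: (T0.R0,T0.R1)
SC: 3 outcomes — {(0,0) (0,1) (2,1)}
TSO: 3 outcomes — {(0,0) (0,1) (2,1)}
PSO: 4 outcomes — {(0,0) (0,1) (2,0) (2,1)}
target (2,0) ∈ {PSO}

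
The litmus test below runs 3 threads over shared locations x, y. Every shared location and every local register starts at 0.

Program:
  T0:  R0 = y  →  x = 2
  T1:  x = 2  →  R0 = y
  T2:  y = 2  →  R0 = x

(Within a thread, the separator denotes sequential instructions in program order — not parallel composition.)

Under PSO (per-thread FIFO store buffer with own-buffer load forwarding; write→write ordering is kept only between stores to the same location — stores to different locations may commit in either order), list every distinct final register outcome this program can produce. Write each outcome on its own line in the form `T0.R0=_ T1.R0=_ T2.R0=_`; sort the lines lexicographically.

T0.R0=0 T1.R0=0 T2.R0=0
T0.R0=0 T1.R0=0 T2.R0=2
T0.R0=0 T1.R0=2 T2.R0=0
T0.R0=0 T1.R0=2 T2.R0=2
T0.R0=2 T1.R0=0 T2.R0=0
T0.R0=2 T1.R0=0 T2.R0=2
T0.R0=2 T1.R0=2 T2.R0=0
T0.R0=2 T1.R0=2 T2.R0=2

outcome vector order: (T0.R0,T1.R0,T2.R0)
|PSO outcomes| = 8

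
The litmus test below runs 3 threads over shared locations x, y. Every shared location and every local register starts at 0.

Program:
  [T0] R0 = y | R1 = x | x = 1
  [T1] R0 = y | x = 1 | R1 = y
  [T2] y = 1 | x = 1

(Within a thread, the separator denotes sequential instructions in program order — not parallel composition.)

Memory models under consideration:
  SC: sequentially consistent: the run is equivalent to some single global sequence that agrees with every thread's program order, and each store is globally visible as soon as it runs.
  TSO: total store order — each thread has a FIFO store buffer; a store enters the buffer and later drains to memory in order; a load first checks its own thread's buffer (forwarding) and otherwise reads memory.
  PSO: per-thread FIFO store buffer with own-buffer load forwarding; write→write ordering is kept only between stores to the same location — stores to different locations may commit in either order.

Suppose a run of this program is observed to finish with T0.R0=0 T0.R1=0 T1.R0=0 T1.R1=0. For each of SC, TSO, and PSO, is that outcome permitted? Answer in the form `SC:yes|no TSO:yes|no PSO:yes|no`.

SC:yes TSO:yes PSO:yes

outcome vector order: (T0.R0,T0.R1,T1.R0,T1.R1)
SC: 11 outcomes — {<0 0 0 0>, <0 0 0 1>, <0 0 1 1>, <0 1 0 0>, <0 1 0 1>, <0 1 1 1>, <1 0 0 1>, <1 0 1 1>, <1 1 0 0>, <1 1 0 1>, <1 1 1 1>}
TSO: 12 outcomes — {<0 0 0 0>, <0 0 0 1>, <0 0 1 1>, <0 1 0 0>, <0 1 0 1>, <0 1 1 1>, <1 0 0 0>, <1 0 0 1>, <1 0 1 1>, <1 1 0 0>, <1 1 0 1>, <1 1 1 1>}
PSO: 12 outcomes — {<0 0 0 0>, <0 0 0 1>, <0 0 1 1>, <0 1 0 0>, <0 1 0 1>, <0 1 1 1>, <1 0 0 0>, <1 0 0 1>, <1 0 1 1>, <1 1 0 0>, <1 1 0 1>, <1 1 1 1>}
target <0 0 0 0> ∈ {SC,TSO,PSO}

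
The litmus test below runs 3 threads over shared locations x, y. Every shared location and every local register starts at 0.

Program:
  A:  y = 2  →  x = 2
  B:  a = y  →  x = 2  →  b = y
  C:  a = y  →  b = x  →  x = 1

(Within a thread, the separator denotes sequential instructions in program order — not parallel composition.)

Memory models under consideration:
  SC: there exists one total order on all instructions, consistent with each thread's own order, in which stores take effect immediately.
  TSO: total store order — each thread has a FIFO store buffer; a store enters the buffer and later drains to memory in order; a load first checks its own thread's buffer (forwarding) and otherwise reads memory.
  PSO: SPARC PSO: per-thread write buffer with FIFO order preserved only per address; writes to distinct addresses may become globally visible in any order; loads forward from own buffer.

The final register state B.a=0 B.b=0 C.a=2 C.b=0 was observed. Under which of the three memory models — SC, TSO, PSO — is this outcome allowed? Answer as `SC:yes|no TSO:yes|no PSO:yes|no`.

outcome vector order: (B.a,B.b,C.a,C.b)
SC: 11 outcomes — {<0 0 0 0>; <0 0 0 2>; <0 0 2 2>; <0 2 0 0>; <0 2 0 2>; <0 2 2 0>; <0 2 2 2>; <2 2 0 0>; <2 2 0 2>; <2 2 2 0>; <2 2 2 2>}
TSO: 12 outcomes — {<0 0 0 0>; <0 0 0 2>; <0 0 2 0>; <0 0 2 2>; <0 2 0 0>; <0 2 0 2>; <0 2 2 0>; <0 2 2 2>; <2 2 0 0>; <2 2 0 2>; <2 2 2 0>; <2 2 2 2>}
PSO: 12 outcomes — {<0 0 0 0>; <0 0 0 2>; <0 0 2 0>; <0 0 2 2>; <0 2 0 0>; <0 2 0 2>; <0 2 2 0>; <0 2 2 2>; <2 2 0 0>; <2 2 0 2>; <2 2 2 0>; <2 2 2 2>}
target <0 0 2 0> ∈ {TSO,PSO}

SC:no TSO:yes PSO:yes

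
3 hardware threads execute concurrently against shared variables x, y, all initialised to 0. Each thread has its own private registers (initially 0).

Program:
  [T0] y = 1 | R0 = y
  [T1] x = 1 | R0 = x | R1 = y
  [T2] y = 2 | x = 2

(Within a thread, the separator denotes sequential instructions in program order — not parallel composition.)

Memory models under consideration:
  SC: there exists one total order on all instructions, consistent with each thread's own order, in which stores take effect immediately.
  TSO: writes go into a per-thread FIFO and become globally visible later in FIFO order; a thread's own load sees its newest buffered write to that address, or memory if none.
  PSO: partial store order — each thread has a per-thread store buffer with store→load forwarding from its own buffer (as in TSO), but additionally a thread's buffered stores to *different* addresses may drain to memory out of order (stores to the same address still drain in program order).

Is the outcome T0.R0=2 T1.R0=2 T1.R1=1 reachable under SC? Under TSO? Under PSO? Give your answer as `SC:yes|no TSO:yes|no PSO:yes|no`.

SC:no TSO:no PSO:yes

outcome vector order: (T0.R0,T1.R0,T1.R1)
SC (9): (1,1,0), (1,1,1), (1,1,2), (1,2,1), (1,2,2), (2,1,0), (2,1,1), (2,1,2), (2,2,2)
TSO (9): (1,1,0), (1,1,1), (1,1,2), (1,2,1), (1,2,2), (2,1,0), (2,1,1), (2,1,2), (2,2,2)
PSO (12): (1,1,0), (1,1,1), (1,1,2), (1,2,0), (1,2,1), (1,2,2), (2,1,0), (2,1,1), (2,1,2), (2,2,0), (2,2,1), (2,2,2)
target (2,2,1) ∈ {PSO}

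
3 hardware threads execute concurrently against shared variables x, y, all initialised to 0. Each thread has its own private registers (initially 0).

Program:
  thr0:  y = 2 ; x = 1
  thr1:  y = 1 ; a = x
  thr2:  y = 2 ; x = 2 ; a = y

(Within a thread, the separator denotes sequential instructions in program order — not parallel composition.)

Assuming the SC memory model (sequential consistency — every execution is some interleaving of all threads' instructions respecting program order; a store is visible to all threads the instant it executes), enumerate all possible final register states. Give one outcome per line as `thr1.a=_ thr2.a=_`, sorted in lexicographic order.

thr1.a=0 thr2.a=1
thr1.a=0 thr2.a=2
thr1.a=1 thr2.a=1
thr1.a=1 thr2.a=2
thr1.a=2 thr2.a=1
thr1.a=2 thr2.a=2

outcome vector order: (thr1.a,thr2.a)
|SC outcomes| = 6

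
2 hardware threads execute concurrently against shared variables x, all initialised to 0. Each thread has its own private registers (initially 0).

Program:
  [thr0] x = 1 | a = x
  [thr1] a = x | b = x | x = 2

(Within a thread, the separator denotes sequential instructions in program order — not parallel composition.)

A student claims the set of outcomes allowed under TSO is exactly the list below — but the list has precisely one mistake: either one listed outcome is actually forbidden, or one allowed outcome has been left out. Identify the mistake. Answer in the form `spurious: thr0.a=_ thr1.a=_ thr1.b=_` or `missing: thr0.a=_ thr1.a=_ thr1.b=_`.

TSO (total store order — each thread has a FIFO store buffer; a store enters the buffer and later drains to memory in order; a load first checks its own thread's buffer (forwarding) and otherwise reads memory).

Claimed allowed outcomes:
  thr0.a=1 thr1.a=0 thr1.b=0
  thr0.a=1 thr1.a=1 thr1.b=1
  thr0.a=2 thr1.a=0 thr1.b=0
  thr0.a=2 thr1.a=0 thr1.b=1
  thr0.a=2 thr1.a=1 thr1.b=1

outcome vector order: (thr0.a,thr1.a,thr1.b)
under TSO → (1,0,0), (1,0,1), (1,1,1), (2,0,0), (2,0,1), (2,1,1)
TSO∖claimed = {(1,0,1)}

missing: thr0.a=1 thr1.a=0 thr1.b=1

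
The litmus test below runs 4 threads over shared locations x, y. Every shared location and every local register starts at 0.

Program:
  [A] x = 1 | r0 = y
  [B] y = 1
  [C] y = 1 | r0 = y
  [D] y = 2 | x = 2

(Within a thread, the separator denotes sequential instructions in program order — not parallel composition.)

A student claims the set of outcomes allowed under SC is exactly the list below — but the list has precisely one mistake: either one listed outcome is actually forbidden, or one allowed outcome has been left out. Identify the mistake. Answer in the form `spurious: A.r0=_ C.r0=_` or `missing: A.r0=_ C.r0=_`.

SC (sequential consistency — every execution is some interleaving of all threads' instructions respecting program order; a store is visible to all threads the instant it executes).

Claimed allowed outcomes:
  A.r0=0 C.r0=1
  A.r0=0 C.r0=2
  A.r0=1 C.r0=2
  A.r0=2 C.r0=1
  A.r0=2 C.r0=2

missing: A.r0=1 C.r0=1

outcome vector order: (A.r0,C.r0)
under SC → 0/1; 0/2; 1/1; 1/2; 2/1; 2/2
SC∖claimed = {1/1}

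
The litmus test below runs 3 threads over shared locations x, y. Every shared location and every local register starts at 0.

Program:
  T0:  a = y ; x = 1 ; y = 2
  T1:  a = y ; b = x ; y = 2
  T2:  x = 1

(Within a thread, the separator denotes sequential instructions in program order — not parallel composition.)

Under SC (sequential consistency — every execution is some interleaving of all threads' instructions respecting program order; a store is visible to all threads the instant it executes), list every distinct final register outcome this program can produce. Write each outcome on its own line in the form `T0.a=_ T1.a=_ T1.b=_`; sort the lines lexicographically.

outcome vector order: (T0.a,T1.a,T1.b)
|SC outcomes| = 5

T0.a=0 T1.a=0 T1.b=0
T0.a=0 T1.a=0 T1.b=1
T0.a=0 T1.a=2 T1.b=1
T0.a=2 T1.a=0 T1.b=0
T0.a=2 T1.a=0 T1.b=1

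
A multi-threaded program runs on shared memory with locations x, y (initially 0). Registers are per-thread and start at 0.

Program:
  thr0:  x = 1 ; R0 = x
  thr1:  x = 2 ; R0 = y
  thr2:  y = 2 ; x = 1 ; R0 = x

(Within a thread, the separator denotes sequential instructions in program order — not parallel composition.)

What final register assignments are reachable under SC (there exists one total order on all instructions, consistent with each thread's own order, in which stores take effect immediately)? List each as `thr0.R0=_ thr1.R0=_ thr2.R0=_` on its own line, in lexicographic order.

thr0.R0=1 thr1.R0=0 thr2.R0=1
thr0.R0=1 thr1.R0=2 thr2.R0=1
thr0.R0=1 thr1.R0=2 thr2.R0=2
thr0.R0=2 thr1.R0=0 thr2.R0=1
thr0.R0=2 thr1.R0=2 thr2.R0=1
thr0.R0=2 thr1.R0=2 thr2.R0=2

outcome vector order: (thr0.R0,thr1.R0,thr2.R0)
|SC outcomes| = 6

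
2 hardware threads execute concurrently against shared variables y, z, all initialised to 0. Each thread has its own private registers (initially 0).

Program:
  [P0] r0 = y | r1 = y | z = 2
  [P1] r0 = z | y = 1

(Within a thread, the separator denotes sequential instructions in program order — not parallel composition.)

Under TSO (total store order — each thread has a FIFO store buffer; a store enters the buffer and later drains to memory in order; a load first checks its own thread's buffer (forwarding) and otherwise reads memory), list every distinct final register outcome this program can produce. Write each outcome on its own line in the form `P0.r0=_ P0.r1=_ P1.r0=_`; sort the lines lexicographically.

P0.r0=0 P0.r1=0 P1.r0=0
P0.r0=0 P0.r1=0 P1.r0=2
P0.r0=0 P0.r1=1 P1.r0=0
P0.r0=1 P0.r1=1 P1.r0=0

outcome vector order: (P0.r0,P0.r1,P1.r0)
|TSO outcomes| = 4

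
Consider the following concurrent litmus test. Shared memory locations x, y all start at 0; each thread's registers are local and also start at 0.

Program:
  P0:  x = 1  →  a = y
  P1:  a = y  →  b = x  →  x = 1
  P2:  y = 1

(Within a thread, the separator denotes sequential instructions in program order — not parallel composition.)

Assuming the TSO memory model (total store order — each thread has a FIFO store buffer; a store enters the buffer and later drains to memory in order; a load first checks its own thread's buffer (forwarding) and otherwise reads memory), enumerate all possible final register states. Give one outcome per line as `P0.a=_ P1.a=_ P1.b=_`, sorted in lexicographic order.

P0.a=0 P1.a=0 P1.b=0
P0.a=0 P1.a=0 P1.b=1
P0.a=0 P1.a=1 P1.b=0
P0.a=0 P1.a=1 P1.b=1
P0.a=1 P1.a=0 P1.b=0
P0.a=1 P1.a=0 P1.b=1
P0.a=1 P1.a=1 P1.b=0
P0.a=1 P1.a=1 P1.b=1

outcome vector order: (P0.a,P1.a,P1.b)
|TSO outcomes| = 8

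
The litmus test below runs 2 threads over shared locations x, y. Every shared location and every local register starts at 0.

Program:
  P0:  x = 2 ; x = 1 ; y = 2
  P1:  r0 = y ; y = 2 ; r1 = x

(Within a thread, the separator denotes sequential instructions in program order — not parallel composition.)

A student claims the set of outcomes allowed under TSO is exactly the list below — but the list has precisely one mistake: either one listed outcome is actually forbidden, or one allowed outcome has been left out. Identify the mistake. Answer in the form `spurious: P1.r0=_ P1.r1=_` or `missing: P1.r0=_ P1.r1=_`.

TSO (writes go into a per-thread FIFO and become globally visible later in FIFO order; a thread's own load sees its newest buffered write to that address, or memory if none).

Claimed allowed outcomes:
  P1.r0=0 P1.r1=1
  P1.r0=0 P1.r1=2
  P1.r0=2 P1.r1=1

outcome vector order: (P1.r0,P1.r1)
TSO (4): 0/0, 0/1, 0/2, 2/1
TSO∖claimed = {0/0}

missing: P1.r0=0 P1.r1=0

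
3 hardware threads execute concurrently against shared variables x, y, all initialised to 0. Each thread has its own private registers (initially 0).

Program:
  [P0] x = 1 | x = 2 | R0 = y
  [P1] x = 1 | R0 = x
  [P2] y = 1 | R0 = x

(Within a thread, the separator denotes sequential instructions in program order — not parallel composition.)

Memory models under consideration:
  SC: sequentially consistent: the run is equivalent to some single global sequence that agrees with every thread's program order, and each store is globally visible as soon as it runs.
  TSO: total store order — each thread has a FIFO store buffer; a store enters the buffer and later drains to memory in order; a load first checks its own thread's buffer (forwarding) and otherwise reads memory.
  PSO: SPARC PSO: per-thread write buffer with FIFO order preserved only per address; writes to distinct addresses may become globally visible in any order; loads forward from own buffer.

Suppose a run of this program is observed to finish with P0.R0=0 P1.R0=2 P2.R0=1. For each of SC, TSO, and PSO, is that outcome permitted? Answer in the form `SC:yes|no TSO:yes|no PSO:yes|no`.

SC:no TSO:yes PSO:yes

outcome vector order: (P0.R0,P1.R0,P2.R0)
SC: 9 outcomes — {011 012 022 110 111 112 120 121 122}
TSO: 12 outcomes — {010 011 012 020 021 022 110 111 112 120 121 122}
PSO: 12 outcomes — {010 011 012 020 021 022 110 111 112 120 121 122}
target 021 ∈ {TSO,PSO}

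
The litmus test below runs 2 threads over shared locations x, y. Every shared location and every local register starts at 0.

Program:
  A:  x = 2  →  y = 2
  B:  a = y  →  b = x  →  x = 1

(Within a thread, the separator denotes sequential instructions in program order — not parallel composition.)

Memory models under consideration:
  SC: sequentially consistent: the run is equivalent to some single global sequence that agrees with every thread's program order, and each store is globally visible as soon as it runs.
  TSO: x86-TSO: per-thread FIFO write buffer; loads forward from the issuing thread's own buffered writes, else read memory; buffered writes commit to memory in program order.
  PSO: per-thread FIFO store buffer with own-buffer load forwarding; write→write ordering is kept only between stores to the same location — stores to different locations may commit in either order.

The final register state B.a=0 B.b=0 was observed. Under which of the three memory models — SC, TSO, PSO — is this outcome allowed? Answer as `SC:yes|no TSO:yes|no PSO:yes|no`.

SC:yes TSO:yes PSO:yes

outcome vector order: (B.a,B.b)
[SC] allowed = {(0,0), (0,2), (2,2)}
[TSO] allowed = {(0,0), (0,2), (2,2)}
[PSO] allowed = {(0,0), (0,2), (2,0), (2,2)}
target (0,0) ∈ {SC,TSO,PSO}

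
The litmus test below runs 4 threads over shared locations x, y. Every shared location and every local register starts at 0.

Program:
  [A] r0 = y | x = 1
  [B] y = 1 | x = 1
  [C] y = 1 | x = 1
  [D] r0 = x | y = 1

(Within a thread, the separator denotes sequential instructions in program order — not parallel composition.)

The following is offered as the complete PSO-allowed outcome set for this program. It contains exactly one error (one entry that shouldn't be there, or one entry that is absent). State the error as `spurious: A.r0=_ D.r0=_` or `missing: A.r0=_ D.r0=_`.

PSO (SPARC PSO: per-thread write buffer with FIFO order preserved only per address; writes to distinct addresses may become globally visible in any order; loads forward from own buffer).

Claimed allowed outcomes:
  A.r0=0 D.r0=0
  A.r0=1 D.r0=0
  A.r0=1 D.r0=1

missing: A.r0=0 D.r0=1

outcome vector order: (A.r0,D.r0)
[PSO] allowed = {(0,0) (0,1) (1,0) (1,1)}
PSO∖claimed = {(0,1)}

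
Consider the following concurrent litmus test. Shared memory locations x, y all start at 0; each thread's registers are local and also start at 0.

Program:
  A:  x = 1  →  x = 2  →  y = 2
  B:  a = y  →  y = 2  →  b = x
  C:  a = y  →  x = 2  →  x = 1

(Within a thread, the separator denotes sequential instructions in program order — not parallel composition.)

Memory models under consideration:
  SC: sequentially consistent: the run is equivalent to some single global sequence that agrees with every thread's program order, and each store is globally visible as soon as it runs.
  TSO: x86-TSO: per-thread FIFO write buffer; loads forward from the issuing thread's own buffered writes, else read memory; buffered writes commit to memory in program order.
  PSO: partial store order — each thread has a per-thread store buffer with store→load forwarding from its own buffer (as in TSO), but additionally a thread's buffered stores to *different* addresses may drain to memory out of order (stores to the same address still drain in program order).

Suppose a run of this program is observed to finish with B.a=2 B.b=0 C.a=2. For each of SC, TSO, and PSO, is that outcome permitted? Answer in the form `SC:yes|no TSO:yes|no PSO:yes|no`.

SC:no TSO:no PSO:yes

outcome vector order: (B.a,B.b,C.a)
[SC] allowed = {(0,0,0), (0,0,2), (0,1,0), (0,1,2), (0,2,0), (0,2,2), (2,1,0), (2,1,2), (2,2,0), (2,2,2)}
[TSO] allowed = {(0,0,0), (0,0,2), (0,1,0), (0,1,2), (0,2,0), (0,2,2), (2,1,0), (2,1,2), (2,2,0), (2,2,2)}
[PSO] allowed = {(0,0,0), (0,0,2), (0,1,0), (0,1,2), (0,2,0), (0,2,2), (2,0,0), (2,0,2), (2,1,0), (2,1,2), (2,2,0), (2,2,2)}
target (2,0,2) ∈ {PSO}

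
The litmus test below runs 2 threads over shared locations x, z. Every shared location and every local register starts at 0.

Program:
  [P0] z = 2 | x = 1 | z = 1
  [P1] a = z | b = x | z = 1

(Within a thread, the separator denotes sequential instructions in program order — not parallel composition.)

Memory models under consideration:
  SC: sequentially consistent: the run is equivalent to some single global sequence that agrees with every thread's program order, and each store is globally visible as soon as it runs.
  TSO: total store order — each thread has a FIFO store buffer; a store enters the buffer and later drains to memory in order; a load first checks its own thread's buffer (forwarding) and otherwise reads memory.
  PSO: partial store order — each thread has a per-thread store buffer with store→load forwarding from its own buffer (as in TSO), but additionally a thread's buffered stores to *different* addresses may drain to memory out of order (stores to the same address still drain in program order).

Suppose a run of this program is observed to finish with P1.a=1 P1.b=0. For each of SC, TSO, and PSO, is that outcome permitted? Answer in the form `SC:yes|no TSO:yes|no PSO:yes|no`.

SC:no TSO:no PSO:yes

outcome vector order: (P1.a,P1.b)
SC (5): (0,0), (0,1), (1,1), (2,0), (2,1)
TSO (5): (0,0), (0,1), (1,1), (2,0), (2,1)
PSO (6): (0,0), (0,1), (1,0), (1,1), (2,0), (2,1)
target (1,0) ∈ {PSO}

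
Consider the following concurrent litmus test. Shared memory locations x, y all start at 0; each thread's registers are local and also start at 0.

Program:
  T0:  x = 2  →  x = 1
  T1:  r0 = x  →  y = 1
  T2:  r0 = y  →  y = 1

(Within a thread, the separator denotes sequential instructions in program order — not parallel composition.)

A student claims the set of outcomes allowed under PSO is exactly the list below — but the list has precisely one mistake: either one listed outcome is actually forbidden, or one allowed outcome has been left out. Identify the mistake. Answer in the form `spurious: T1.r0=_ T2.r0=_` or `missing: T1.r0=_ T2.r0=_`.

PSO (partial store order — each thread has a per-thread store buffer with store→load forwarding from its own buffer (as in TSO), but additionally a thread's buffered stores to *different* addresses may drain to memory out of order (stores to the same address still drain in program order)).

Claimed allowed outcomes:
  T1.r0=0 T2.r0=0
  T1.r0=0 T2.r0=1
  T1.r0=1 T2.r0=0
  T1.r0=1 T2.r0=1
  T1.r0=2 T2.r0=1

missing: T1.r0=2 T2.r0=0

outcome vector order: (T1.r0,T2.r0)
under PSO → (0,0), (0,1), (1,0), (1,1), (2,0), (2,1)
PSO∖claimed = {(2,0)}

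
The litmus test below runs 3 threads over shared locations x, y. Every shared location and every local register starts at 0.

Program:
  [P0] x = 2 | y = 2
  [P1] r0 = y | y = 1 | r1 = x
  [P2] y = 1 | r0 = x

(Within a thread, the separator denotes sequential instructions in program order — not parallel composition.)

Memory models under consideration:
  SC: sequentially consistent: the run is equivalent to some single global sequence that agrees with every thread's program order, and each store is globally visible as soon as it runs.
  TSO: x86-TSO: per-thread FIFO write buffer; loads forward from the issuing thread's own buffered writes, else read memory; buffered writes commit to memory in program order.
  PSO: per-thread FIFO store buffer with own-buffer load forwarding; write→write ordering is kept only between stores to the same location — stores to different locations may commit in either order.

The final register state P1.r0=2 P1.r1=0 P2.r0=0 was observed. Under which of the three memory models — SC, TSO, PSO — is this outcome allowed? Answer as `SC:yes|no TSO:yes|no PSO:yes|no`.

SC:no TSO:no PSO:yes

outcome vector order: (P1.r0,P1.r1,P2.r0)
SC (10): <0 0 0>; <0 0 2>; <0 2 0>; <0 2 2>; <1 0 0>; <1 0 2>; <1 2 0>; <1 2 2>; <2 2 0>; <2 2 2>
TSO (10): <0 0 0>; <0 0 2>; <0 2 0>; <0 2 2>; <1 0 0>; <1 0 2>; <1 2 0>; <1 2 2>; <2 2 0>; <2 2 2>
PSO (12): <0 0 0>; <0 0 2>; <0 2 0>; <0 2 2>; <1 0 0>; <1 0 2>; <1 2 0>; <1 2 2>; <2 0 0>; <2 0 2>; <2 2 0>; <2 2 2>
target <2 0 0> ∈ {PSO}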